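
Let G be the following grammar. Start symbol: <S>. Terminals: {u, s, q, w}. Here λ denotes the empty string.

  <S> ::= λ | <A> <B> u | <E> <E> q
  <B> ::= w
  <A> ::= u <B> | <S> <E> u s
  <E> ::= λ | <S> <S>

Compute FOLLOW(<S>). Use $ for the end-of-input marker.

FIRST(<B>): from <B>::=w we get {w}. So FIRST(<B>) = {w}.
FIRST(<S>): from <S>::=λ we get {λ}; from <S>::=<A> <B> u we get {q, u}; from <S>::=<E> <E> q we get {q, u}. So FIRST(<S>) = {λ, q, u}.
FIRST(<E>): from <E>::=λ we get {λ}; from <E>::=<S> <S> we get {λ, q, u}. So FIRST(<E>) = {λ, q, u}.
FIRST(<A>): from <A>::=u <B> we get {u}; from <A>::=<S> <E> u s we get {q, u}. So FIRST(<A>) = {q, u}.
FOLLOW(<S>) includes $ since <S> is the start symbol.
FOLLOW(<A>): in <S>::=<A> <B> u, <A> is followed by <B> u with FIRST {w}. Thus FOLLOW(<A>) = {w}.
FOLLOW(<B>): in <S>::=<A> <B> u, <B> is followed by u with FIRST {u}; in <A>::=u <B>, the suffix after <B> is empty, so FOLLOW(<B>) ⊇ FOLLOW(<A>) = {w}. Thus FOLLOW(<B>) = {u, w}.
FOLLOW(<E>): in <S>::=<E> <E> q (occurrence 1), <E> is followed by <E> q with FIRST {q, u}; in <S>::=<E> <E> q (occurrence 2), <E> is followed by q with FIRST {q}; in <A>::=<S> <E> u s, <E> is followed by u s with FIRST {u}. Thus FOLLOW(<E>) = {q, u}.
FOLLOW(<S>): in <A>::=<S> <E> u s, <S> is followed by <E> u s with FIRST {q, u}; in <E>::=<S> <S> (occurrence 1), <S> is followed by <S> with FIRST {λ, q, u}; in <E>::=<S> <S> (occurrence 1), the suffix after <S> is nullable, so FOLLOW(<S>) ⊇ FOLLOW(<E>) = {q, u}; in <E>::=<S> <S> (occurrence 2), the suffix after <S> is empty, so FOLLOW(<S>) ⊇ FOLLOW(<E>) = {q, u}. Thus FOLLOW(<S>) = {$, q, u}.

{$, q, u}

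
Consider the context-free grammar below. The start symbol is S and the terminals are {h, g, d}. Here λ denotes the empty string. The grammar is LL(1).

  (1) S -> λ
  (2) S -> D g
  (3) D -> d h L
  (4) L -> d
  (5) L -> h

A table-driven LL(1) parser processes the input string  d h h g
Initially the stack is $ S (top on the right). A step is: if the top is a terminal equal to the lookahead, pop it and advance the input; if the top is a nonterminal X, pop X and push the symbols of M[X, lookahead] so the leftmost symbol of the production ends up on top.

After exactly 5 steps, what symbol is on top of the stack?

h

     Stack      Input      Action
  1  $ S        d h h g $  expand S -> D g
  2  $ g D      d h h g $  expand D -> d h L
  3  $ g L h d  d h h g $  match d
  4  $ g L h    h h g $    match h
  5  $ g L      h g $      expand L -> h
Stack after step 5: $ g h (top = h).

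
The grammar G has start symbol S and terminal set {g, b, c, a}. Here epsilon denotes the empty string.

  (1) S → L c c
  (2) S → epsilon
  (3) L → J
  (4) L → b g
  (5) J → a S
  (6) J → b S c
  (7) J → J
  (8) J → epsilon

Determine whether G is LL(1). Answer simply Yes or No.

FIRST(S) = {epsilon, a, b, c}
FIRST(L) = {epsilon, a, b}
FIRST(J) = {epsilon, a, b}
FOLLOW(S) = {$, c}
FOLLOW(L) = {c}
FOLLOW(J) = {c}
Cell M[J, a] receives both J → a S and J → J — the grammar is not LL(1).

No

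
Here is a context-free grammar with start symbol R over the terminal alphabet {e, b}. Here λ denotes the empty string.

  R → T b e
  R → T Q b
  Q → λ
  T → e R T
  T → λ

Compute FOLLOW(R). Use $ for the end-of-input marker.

FIRST(Q) = {λ}
FIRST(T) = {λ, e}
FIRST(R) = {b, e}  (via T b e, T Q b)
FOLLOW(R) includes $ since R is the start symbol.
FOLLOW(Q): in R→T Q b, Q is followed by b with FIRST {b}. Thus FOLLOW(Q) = {b}.
FOLLOW(T): in R→T b e, T is followed by b e with FIRST {b}; in R→T Q b, T is followed by Q b with FIRST {b}; in T→e R T, the suffix after T is empty (adds nothing new). Thus FOLLOW(T) = {b}.
FOLLOW(R): in T→e R T, R is followed by T with FIRST {λ, e}; in T→e R T, the suffix after R is nullable, so FOLLOW(R) ⊇ FOLLOW(T) = {b}. Thus FOLLOW(R) = {$, b, e}.

{$, b, e}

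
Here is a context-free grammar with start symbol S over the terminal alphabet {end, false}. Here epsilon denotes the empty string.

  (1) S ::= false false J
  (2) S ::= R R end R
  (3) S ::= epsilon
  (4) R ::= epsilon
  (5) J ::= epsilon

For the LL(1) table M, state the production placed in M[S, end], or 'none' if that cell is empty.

FIRST(R) = {epsilon}
FIRST(J) = {epsilon}
FIRST(S) = {epsilon, end, false}  (via R R end R)
FOLLOW(S) includes $ since S is the start symbol.
FOLLOW(S): S appears on no right-hand side. Thus FOLLOW(S) = {$}.
For S ::= false false J: FIRST(false false J) = {false}, so it goes in M[S, t] for t ∈ {false}.
For S ::= R R end R: FIRST(R R end R) = {end}, so it goes in M[S, t] for t ∈ {end}.
For S ::= epsilon: FIRST(epsilon) = {epsilon}, so it goes in M[S, t] for t ∈ {}; since epsilon ∈ FIRST, also for every t ∈ FOLLOW(S) = {$}.

S ::= R R end R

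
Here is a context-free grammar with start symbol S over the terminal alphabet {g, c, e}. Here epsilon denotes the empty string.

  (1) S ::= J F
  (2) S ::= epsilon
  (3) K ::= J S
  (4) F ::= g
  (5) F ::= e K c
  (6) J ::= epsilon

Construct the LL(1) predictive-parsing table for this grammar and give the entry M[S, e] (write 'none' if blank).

S ::= J F

FIRST(F) = {e, g}
FIRST(J) = {epsilon}
FIRST(S) = {epsilon, e, g}  (via J F)
FIRST(K) = {epsilon, e, g}  (via J S)
FOLLOW(S) includes $ since S is the start symbol.
FOLLOW(K): in F::=e K c, K is followed by c with FIRST {c}. Thus FOLLOW(K) = {c}.
FOLLOW(S): in K::=J S, the suffix after S is empty, so FOLLOW(S) ⊇ FOLLOW(K) = {c}. Thus FOLLOW(S) = {$, c}.
For S ::= J F: FIRST(J F) = {e, g}, so it goes in M[S, t] for t ∈ {e, g}.
For S ::= epsilon: FIRST(epsilon) = {epsilon}, so it goes in M[S, t] for t ∈ {}; since epsilon ∈ FIRST, also for every t ∈ FOLLOW(S) = {$, c}.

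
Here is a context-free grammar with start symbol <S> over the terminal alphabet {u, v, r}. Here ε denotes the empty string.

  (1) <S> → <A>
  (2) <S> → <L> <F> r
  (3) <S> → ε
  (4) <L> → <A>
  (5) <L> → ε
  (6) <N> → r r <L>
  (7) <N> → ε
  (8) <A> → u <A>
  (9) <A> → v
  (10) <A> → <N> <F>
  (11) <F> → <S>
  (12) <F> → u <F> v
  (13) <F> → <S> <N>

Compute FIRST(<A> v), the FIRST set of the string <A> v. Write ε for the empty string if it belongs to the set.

{r, u, v}

FIRST(<N>): from <N>→r r <L> we get {r}; from <N>→ε we get {ε}. So FIRST(<N>) = {ε, r}.
FIRST(<S>): from <S>→<A> we get {ε, r, u, v}; from <S>→<L> <F> r we get {r, u, v}; from <S>→ε we get {ε}. So FIRST(<S>) = {ε, r, u, v}.
FIRST(<F>): from <F>→<S> we get {ε, r, u, v}; from <F>→u <F> v we get {u}; from <F>→<S> <N> we get {ε, r, u, v}. So FIRST(<F>) = {ε, r, u, v}.
FIRST(<A>): from <A>→u <A> we get {u}; from <A>→v we get {v}; from <A>→<N> <F> we get {ε, r, u, v}. So FIRST(<A>) = {ε, r, u, v}.
FIRST(<L>): from <L>→<A> we get {ε, r, u, v}; from <L>→ε we get {ε}. So FIRST(<L>) = {ε, r, u, v}.
FIRST(<A> v): take FIRST of each symbol in turn, carrying on past any symbol whose FIRST contains ε; result {r, u, v}.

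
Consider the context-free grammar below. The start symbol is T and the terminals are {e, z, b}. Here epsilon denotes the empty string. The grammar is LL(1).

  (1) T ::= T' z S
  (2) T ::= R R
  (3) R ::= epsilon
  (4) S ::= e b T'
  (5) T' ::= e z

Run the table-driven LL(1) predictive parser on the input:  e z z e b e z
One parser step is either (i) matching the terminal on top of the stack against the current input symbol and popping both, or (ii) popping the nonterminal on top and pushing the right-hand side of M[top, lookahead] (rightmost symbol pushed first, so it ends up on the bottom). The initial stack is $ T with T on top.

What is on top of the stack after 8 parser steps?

step 1: stack=$ T  input=e z z e b e z $  — expand T ::= T' z S
step 2: stack=$ S z T'  input=e z z e b e z $  — expand T' ::= e z
step 3: stack=$ S z z e  input=e z z e b e z $  — match e
step 4: stack=$ S z z  input=z z e b e z $  — match z
step 5: stack=$ S z  input=z e b e z $  — match z
step 6: stack=$ S  input=e b e z $  — expand S ::= e b T'
step 7: stack=$ T' b e  input=e b e z $  — match e
step 8: stack=$ T' b  input=b e z $  — match b
Stack after step 8: $ T' (top = T').

T'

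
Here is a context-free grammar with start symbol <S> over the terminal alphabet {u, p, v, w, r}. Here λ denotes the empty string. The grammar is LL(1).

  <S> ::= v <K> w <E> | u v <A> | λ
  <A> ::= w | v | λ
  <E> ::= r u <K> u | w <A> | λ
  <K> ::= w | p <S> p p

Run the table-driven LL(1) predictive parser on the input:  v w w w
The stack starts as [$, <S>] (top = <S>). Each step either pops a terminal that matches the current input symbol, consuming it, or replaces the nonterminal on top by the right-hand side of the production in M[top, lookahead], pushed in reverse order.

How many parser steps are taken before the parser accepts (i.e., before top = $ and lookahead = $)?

8

step 1: stack=$ <S>  input=v w w w $  — expand <S> ::= v <K> w <E>
step 2: stack=$ <E> w <K> v  input=v w w w $  — match v
step 3: stack=$ <E> w <K>  input=w w w $  — expand <K> ::= w
step 4: stack=$ <E> w w  input=w w w $  — match w
step 5: stack=$ <E> w  input=w w $  — match w
step 6: stack=$ <E>  input=w $  — expand <E> ::= w <A>
step 7: stack=$ <A> w  input=w $  — match w
step 8: stack=$ <A>  input=$  — expand <A> ::= λ
Accept reached after 8 steps.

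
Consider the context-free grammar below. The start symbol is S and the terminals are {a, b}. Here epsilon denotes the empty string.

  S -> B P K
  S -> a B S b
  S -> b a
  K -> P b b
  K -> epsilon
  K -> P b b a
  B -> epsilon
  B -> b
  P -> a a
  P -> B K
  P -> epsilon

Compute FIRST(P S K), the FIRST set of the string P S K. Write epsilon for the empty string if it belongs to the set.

{epsilon, a, b}

FIRST(B) = {epsilon, b}
FIRST(S) = {epsilon, a, b}  (via B P K)
FIRST(K) = {epsilon, a, b}  (via P b b, P b b a)
FIRST(P) = {epsilon, a, b}  (via B K)
FIRST(P S K): take FIRST of each symbol in turn, carrying on past any symbol whose FIRST contains epsilon; result {epsilon, a, b}.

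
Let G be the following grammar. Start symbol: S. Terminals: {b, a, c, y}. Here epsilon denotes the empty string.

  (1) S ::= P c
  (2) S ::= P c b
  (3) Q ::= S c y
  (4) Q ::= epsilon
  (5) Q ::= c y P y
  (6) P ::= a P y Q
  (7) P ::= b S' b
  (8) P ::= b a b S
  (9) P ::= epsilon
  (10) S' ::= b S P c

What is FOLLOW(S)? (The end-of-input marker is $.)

FIRST(P) = {epsilon, a, b}
FIRST(S') = {b}
FIRST(S) = {a, b, c}  (via P c, P c b)
FIRST(Q) = {epsilon, a, b, c}  (via S c y)
FOLLOW(S) includes $ since S is the start symbol.
FOLLOW(P): in S::=P c, P is followed by c with FIRST {c}; in S::=P c b, P is followed by c b with FIRST {c}; in Q::=c y P y, P is followed by y with FIRST {y}; in P::=a P y Q, P is followed by y Q with FIRST {y}; in S'::=b S P c, P is followed by c with FIRST {c}. Thus FOLLOW(P) = {c, y}.
FOLLOW(S): in Q::=S c y, S is followed by c y with FIRST {c}; in P::=b a b S, the suffix after S is empty, so FOLLOW(S) ⊇ FOLLOW(P) = {c, y}; in S'::=b S P c, S is followed by P c with FIRST {a, b, c}. Thus FOLLOW(S) = {$, a, b, c, y}.
FOLLOW(Q): in P::=a P y Q, the suffix after Q is empty, so FOLLOW(Q) ⊇ FOLLOW(P) = {c, y}. Thus FOLLOW(Q) = {c, y}.
FOLLOW(S'): in P::=b S' b, S' is followed by b with FIRST {b}. Thus FOLLOW(S') = {b}.

{$, a, b, c, y}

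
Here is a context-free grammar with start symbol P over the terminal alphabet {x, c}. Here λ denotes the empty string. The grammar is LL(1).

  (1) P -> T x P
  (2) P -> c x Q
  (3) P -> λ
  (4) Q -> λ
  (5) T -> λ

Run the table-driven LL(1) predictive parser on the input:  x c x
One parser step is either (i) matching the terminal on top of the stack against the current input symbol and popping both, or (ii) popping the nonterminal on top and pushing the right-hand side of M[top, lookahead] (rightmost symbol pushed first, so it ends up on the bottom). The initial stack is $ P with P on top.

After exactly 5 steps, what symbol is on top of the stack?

x

step 1: stack=$ P  input=x c x $  — expand P -> T x P
step 2: stack=$ P x T  input=x c x $  — expand T -> λ
step 3: stack=$ P x  input=x c x $  — match x
step 4: stack=$ P  input=c x $  — expand P -> c x Q
step 5: stack=$ Q x c  input=c x $  — match c
Stack after step 5: $ Q x (top = x).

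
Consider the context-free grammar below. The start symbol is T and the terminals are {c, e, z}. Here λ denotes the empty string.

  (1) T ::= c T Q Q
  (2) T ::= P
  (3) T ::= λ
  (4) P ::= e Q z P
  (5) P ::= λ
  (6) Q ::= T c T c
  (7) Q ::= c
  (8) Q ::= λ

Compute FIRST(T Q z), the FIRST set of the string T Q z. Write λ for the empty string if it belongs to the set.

FIRST(P): from P::=e Q z P we get {e}; from P::=λ we get {λ}. So FIRST(P) = {λ, e}.
FIRST(T): from T::=c T Q Q we get {c}; from T::=P we get {λ, e}; from T::=λ we get {λ}. So FIRST(T) = {λ, c, e}.
FIRST(Q): from Q::=T c T c we get {c, e}; from Q::=c we get {c}; from Q::=λ we get {λ}. So FIRST(Q) = {λ, c, e}.
FIRST(T Q z): take FIRST of each symbol in turn, carrying on past any symbol whose FIRST contains λ; result {c, e, z}.

{c, e, z}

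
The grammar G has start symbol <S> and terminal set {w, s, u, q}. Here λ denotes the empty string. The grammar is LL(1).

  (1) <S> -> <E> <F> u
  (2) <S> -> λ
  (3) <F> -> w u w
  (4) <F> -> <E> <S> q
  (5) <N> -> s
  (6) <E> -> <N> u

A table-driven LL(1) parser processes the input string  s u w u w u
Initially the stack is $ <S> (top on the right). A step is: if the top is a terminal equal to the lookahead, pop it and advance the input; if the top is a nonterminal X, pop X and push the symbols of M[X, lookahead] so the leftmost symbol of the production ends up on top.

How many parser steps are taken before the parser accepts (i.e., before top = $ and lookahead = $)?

10

step 1: stack=$ <S>  input=s u w u w u $  — expand <S> -> <E> <F> u
step 2: stack=$ u <F> <E>  input=s u w u w u $  — expand <E> -> <N> u
step 3: stack=$ u <F> u <N>  input=s u w u w u $  — expand <N> -> s
step 4: stack=$ u <F> u s  input=s u w u w u $  — match s
step 5: stack=$ u <F> u  input=u w u w u $  — match u
step 6: stack=$ u <F>  input=w u w u $  — expand <F> -> w u w
step 7: stack=$ u w u w  input=w u w u $  — match w
step 8: stack=$ u w u  input=u w u $  — match u
step 9: stack=$ u w  input=w u $  — match w
step 10: stack=$ u  input=u $  — match u
Accept reached after 10 steps.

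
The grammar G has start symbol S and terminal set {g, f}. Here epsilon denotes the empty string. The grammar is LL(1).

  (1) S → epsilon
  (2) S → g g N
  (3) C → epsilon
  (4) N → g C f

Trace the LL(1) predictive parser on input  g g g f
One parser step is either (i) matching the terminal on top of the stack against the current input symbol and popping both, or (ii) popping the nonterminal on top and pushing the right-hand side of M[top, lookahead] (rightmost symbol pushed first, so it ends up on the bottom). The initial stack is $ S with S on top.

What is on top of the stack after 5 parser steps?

C

step 1: stack=$ S  input=g g g f $  — expand S → g g N
step 2: stack=$ N g g  input=g g g f $  — match g
step 3: stack=$ N g  input=g g f $  — match g
step 4: stack=$ N  input=g f $  — expand N → g C f
step 5: stack=$ f C g  input=g f $  — match g
Stack after step 5: $ f C (top = C).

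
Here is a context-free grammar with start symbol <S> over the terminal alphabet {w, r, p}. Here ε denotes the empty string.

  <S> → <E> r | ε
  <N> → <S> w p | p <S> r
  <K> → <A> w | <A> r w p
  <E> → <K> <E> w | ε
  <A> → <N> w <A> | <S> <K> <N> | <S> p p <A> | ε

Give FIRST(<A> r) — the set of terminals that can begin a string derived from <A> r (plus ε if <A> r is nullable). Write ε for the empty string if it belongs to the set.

FIRST(<S>) = {ε, p, r, w}  (via <E> r)
FIRST(<N>) = {p, r, w}  (via <S> w p)
FIRST(<K>) = {p, r, w}  (via <A> w, <A> r w p)
FIRST(<E>) = {ε, p, r, w}  (via <K> <E> w)
FIRST(<A>) = {ε, p, r, w}  (via <N> w <A>, <S> <K> <N>, <S> p p <A>)
FIRST(<A> r): take FIRST of each symbol in turn, carrying on past any symbol whose FIRST contains ε; result {p, r, w}.

{p, r, w}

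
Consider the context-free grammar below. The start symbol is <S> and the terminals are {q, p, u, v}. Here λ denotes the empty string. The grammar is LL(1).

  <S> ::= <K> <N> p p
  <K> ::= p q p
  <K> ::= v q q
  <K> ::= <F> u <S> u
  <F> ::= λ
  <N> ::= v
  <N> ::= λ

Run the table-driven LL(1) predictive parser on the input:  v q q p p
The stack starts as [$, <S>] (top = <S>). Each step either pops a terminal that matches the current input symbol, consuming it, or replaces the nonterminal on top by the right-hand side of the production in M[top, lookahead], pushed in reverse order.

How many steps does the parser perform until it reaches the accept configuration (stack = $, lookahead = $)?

8

step 1: stack=$ <S>  input=v q q p p $  — expand <S> ::= <K> <N> p p
step 2: stack=$ p p <N> <K>  input=v q q p p $  — expand <K> ::= v q q
step 3: stack=$ p p <N> q q v  input=v q q p p $  — match v
step 4: stack=$ p p <N> q q  input=q q p p $  — match q
step 5: stack=$ p p <N> q  input=q p p $  — match q
step 6: stack=$ p p <N>  input=p p $  — expand <N> ::= λ
step 7: stack=$ p p  input=p p $  — match p
step 8: stack=$ p  input=p $  — match p
Accept reached after 8 steps.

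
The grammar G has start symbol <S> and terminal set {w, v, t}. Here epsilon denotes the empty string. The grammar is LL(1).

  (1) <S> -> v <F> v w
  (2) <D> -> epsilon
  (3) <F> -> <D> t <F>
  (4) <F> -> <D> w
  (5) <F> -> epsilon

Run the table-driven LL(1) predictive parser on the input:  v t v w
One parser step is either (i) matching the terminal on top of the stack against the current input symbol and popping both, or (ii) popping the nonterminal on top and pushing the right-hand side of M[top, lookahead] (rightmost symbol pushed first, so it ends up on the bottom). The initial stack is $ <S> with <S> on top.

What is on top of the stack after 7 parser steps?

w

step 1: stack=$ <S>  input=v t v w $  — expand <S> -> v <F> v w
step 2: stack=$ w v <F> v  input=v t v w $  — match v
step 3: stack=$ w v <F>  input=t v w $  — expand <F> -> <D> t <F>
step 4: stack=$ w v <F> t <D>  input=t v w $  — expand <D> -> epsilon
step 5: stack=$ w v <F> t  input=t v w $  — match t
step 6: stack=$ w v <F>  input=v w $  — expand <F> -> epsilon
step 7: stack=$ w v  input=v w $  — match v
Stack after step 7: $ w (top = w).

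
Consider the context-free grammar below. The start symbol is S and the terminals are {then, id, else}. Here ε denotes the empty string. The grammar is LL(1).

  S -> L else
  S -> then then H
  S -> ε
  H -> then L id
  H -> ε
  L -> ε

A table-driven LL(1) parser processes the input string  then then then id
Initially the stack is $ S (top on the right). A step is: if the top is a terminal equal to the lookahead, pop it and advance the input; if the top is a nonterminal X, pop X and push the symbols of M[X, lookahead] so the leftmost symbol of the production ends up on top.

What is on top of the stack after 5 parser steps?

L

step 1: stack=$ S  input=then then then id $  — expand S -> then then H
step 2: stack=$ H then then  input=then then then id $  — match then
step 3: stack=$ H then  input=then then id $  — match then
step 4: stack=$ H  input=then id $  — expand H -> then L id
step 5: stack=$ id L then  input=then id $  — match then
Stack after step 5: $ id L (top = L).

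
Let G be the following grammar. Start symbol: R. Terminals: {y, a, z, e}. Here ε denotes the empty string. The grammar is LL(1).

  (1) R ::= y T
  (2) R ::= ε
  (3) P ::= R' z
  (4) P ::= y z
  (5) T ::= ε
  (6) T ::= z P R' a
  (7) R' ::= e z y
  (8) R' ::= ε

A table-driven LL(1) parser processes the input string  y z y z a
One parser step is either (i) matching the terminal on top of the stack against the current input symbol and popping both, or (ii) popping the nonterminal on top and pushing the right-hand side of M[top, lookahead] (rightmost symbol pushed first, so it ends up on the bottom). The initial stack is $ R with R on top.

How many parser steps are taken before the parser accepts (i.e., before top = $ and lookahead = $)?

9

step 1: stack=$ R  input=y z y z a $  — expand R ::= y T
step 2: stack=$ T y  input=y z y z a $  — match y
step 3: stack=$ T  input=z y z a $  — expand T ::= z P R' a
step 4: stack=$ a R' P z  input=z y z a $  — match z
step 5: stack=$ a R' P  input=y z a $  — expand P ::= y z
step 6: stack=$ a R' z y  input=y z a $  — match y
step 7: stack=$ a R' z  input=z a $  — match z
step 8: stack=$ a R'  input=a $  — expand R' ::= ε
step 9: stack=$ a  input=a $  — match a
Accept reached after 9 steps.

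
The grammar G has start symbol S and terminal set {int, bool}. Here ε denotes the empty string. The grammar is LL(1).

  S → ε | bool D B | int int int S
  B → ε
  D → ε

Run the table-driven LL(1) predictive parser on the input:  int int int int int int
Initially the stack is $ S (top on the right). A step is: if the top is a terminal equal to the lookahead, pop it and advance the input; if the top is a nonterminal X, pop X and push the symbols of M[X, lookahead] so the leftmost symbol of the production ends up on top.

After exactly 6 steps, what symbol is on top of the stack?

     Stack            Input                      Action
  1  $ S              int int int int int int $  expand S → int int int S
  2  $ S int int int  int int int int int int $  match int
  3  $ S int int      int int int int int $      match int
  4  $ S int          int int int int $          match int
  5  $ S              int int int $              expand S → int int int S
  6  $ S int int int  int int int $              match int
Stack after step 6: $ S int int (top = int).

int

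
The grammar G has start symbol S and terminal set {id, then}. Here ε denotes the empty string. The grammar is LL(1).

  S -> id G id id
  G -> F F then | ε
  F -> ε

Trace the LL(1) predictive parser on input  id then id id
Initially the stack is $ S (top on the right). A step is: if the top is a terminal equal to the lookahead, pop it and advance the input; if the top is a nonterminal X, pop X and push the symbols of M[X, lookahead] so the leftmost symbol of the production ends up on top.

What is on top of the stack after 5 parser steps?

then

step 1: stack=$ S  input=id then id id $  — expand S -> id G id id
step 2: stack=$ id id G id  input=id then id id $  — match id
step 3: stack=$ id id G  input=then id id $  — expand G -> F F then
step 4: stack=$ id id then F F  input=then id id $  — expand F -> ε
step 5: stack=$ id id then F  input=then id id $  — expand F -> ε
Stack after step 5: $ id id then (top = then).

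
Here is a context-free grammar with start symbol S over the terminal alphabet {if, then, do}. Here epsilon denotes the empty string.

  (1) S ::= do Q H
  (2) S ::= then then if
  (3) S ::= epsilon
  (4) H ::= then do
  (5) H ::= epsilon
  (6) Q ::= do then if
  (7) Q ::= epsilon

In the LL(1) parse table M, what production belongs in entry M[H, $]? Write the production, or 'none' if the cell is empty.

FIRST(S): from S::=do Q H we get {do}; from S::=then then if we get {then}; from S::=epsilon we get {epsilon}. So FIRST(S) = {epsilon, do, then}.
FIRST(H): from H::=then do we get {then}; from H::=epsilon we get {epsilon}. So FIRST(H) = {epsilon, then}.
FIRST(Q): from Q::=do then if we get {do}; from Q::=epsilon we get {epsilon}. So FIRST(Q) = {epsilon, do}.
FOLLOW(S) includes $ since S is the start symbol.
FOLLOW(S): S appears on no right-hand side. Thus FOLLOW(S) = {$}.
FOLLOW(H): in S::=do Q H, the suffix after H is empty, so FOLLOW(H) ⊇ FOLLOW(S) = {$}. Thus FOLLOW(H) = {$}.
For H ::= then do: FIRST(then do) = {then}, so it goes in M[H, t] for t ∈ {then}.
For H ::= epsilon: FIRST(epsilon) = {epsilon}, so it goes in M[H, t] for t ∈ {}; since epsilon ∈ FIRST, also for every t ∈ FOLLOW(H) = {$}.

H ::= epsilon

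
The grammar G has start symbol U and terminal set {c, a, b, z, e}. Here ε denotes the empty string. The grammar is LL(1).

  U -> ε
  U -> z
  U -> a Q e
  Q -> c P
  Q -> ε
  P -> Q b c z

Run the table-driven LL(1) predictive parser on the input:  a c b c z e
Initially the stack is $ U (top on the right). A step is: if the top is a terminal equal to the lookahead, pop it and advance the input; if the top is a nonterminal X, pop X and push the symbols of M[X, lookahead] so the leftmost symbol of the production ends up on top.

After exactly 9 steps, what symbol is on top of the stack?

e

step 1: stack=$ U  input=a c b c z e $  — expand U -> a Q e
step 2: stack=$ e Q a  input=a c b c z e $  — match a
step 3: stack=$ e Q  input=c b c z e $  — expand Q -> c P
step 4: stack=$ e P c  input=c b c z e $  — match c
step 5: stack=$ e P  input=b c z e $  — expand P -> Q b c z
step 6: stack=$ e z c b Q  input=b c z e $  — expand Q -> ε
step 7: stack=$ e z c b  input=b c z e $  — match b
step 8: stack=$ e z c  input=c z e $  — match c
step 9: stack=$ e z  input=z e $  — match z
Stack after step 9: $ e (top = e).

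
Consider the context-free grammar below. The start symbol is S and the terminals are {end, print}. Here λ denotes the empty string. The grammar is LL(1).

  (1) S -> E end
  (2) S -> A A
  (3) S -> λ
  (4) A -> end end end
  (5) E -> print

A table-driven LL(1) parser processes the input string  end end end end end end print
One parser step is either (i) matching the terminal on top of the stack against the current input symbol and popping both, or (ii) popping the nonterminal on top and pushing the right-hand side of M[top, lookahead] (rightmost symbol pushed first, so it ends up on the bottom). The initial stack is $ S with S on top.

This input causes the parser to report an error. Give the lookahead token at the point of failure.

print

      Stack            Input                            Action
   1  $ S              end end end end end end print $  expand S -> A A
   2  $ A A            end end end end end end print $  expand A -> end end end
   3  $ A end end end  end end end end end end print $  match end
   4  $ A end end      end end end end end print $      match end
   5  $ A end          end end end end print $          match end
   6  $ A              end end end print $              expand A -> end end end
   7  $ end end end    end end end print $              match end
   8  $ end end        end end print $                  match end
   9  $ end            end print $                      match end
  10  $                print $                          error: stack empty but input remains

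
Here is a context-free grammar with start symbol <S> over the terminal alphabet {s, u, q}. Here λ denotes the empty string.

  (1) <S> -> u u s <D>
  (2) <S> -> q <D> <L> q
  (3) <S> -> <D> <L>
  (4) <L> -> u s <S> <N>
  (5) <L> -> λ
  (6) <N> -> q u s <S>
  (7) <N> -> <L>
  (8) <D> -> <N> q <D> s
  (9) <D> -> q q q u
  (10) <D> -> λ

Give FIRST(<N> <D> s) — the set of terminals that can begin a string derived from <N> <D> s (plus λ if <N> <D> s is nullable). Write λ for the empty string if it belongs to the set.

{q, s, u}

FIRST(<L>) = {λ, u}
FIRST(<N>) = {λ, q, u}  (via <L>)
FIRST(<D>) = {λ, q, u}  (via <N> q <D> s)
FIRST(<S>) = {λ, q, u}  (via <D> <L>)
FIRST(<N> <D> s): take FIRST of each symbol in turn, carrying on past any symbol whose FIRST contains λ; result {q, s, u}.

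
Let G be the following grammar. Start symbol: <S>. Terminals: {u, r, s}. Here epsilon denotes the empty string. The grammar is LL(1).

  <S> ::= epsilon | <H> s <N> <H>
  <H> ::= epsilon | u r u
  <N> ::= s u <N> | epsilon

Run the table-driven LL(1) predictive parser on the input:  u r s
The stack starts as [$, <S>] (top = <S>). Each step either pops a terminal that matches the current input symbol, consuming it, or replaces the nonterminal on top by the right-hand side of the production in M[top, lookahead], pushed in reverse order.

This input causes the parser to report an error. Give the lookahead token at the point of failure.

s

step 1: stack=$ <S>  input=u r s $  — expand <S> ::= <H> s <N> <H>
step 2: stack=$ <H> <N> s <H>  input=u r s $  — expand <H> ::= u r u
step 3: stack=$ <H> <N> s u r u  input=u r s $  — match u
step 4: stack=$ <H> <N> s u r  input=r s $  — match r
step 5: stack=$ <H> <N> s u  input=s $  — error: top is terminal u but lookahead is s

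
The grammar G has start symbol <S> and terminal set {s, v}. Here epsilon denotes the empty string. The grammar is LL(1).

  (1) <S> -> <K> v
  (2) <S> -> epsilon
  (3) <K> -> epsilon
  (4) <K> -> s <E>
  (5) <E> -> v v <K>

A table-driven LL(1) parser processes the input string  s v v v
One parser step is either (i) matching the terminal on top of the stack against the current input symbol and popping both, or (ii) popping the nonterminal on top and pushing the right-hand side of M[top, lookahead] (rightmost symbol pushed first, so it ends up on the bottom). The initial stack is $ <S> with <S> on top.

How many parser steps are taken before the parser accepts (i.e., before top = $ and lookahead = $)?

step 1: stack=$ <S>  input=s v v v $  — expand <S> -> <K> v
step 2: stack=$ v <K>  input=s v v v $  — expand <K> -> s <E>
step 3: stack=$ v <E> s  input=s v v v $  — match s
step 4: stack=$ v <E>  input=v v v $  — expand <E> -> v v <K>
step 5: stack=$ v <K> v v  input=v v v $  — match v
step 6: stack=$ v <K> v  input=v v $  — match v
step 7: stack=$ v <K>  input=v $  — expand <K> -> epsilon
step 8: stack=$ v  input=v $  — match v
Accept reached after 8 steps.

8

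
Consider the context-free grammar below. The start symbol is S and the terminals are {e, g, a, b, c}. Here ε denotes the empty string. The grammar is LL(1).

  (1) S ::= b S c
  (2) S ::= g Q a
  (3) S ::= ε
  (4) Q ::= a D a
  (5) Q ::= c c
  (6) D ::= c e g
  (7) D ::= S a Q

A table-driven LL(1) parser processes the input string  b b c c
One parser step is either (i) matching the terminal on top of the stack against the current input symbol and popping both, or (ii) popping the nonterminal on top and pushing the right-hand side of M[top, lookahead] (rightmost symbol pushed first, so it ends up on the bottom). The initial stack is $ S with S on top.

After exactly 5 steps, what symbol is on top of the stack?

c

     Stack      Input      Action
  1  $ S        b b c c $  expand S ::= b S c
  2  $ c S b    b b c c $  match b
  3  $ c S      b c c $    expand S ::= b S c
  4  $ c c S b  b c c $    match b
  5  $ c c S    c c $      expand S ::= ε
Stack after step 5: $ c c (top = c).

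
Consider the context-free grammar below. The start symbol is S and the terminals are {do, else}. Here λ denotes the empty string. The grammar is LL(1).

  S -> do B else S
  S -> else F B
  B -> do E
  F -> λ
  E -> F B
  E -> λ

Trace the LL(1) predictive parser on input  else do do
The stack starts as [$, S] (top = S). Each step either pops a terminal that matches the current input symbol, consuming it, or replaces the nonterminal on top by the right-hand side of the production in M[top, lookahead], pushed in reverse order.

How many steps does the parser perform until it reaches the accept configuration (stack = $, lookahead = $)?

step 1: stack=$ S  input=else do do $  — expand S -> else F B
step 2: stack=$ B F else  input=else do do $  — match else
step 3: stack=$ B F  input=do do $  — expand F -> λ
step 4: stack=$ B  input=do do $  — expand B -> do E
step 5: stack=$ E do  input=do do $  — match do
step 6: stack=$ E  input=do $  — expand E -> F B
step 7: stack=$ B F  input=do $  — expand F -> λ
step 8: stack=$ B  input=do $  — expand B -> do E
step 9: stack=$ E do  input=do $  — match do
step 10: stack=$ E  input=$  — expand E -> λ
Accept reached after 10 steps.

10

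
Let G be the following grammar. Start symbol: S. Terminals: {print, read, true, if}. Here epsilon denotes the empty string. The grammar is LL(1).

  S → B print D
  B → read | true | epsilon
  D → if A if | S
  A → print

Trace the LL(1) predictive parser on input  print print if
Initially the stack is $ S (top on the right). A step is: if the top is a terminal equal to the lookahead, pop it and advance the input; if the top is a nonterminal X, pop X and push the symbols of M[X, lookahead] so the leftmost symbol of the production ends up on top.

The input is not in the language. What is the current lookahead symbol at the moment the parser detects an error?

$

      Stack        Input             Action
   1  $ S          print print if $  expand S → B print D
   2  $ D print B  print print if $  expand B → epsilon
   3  $ D print    print print if $  match print
   4  $ D          print if $        expand D → S
   5  $ S          print if $        expand S → B print D
   6  $ D print B  print if $        expand B → epsilon
   7  $ D print    print if $        match print
   8  $ D          if $              expand D → if A if
   9  $ if A if    if $              match if
  10  $ if A       $                 error: M[A, $] is empty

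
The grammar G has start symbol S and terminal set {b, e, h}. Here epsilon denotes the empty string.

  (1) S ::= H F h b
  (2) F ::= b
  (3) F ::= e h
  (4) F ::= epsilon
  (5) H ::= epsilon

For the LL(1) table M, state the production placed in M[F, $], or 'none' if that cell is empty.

FIRST(F): from F::=b we get {b}; from F::=e h we get {e}; from F::=epsilon we get {epsilon}. So FIRST(F) = {epsilon, b, e}.
FIRST(H): from H::=epsilon we get {epsilon}. So FIRST(H) = {epsilon}.
FIRST(S): from S::=H F h b we get {b, e, h}. So FIRST(S) = {b, e, h}.
FOLLOW(S) includes $ since S is the start symbol.
FOLLOW(F): in S::=H F h b, F is followed by h b with FIRST {h}. Thus FOLLOW(F) = {h}.
For F ::= b: FIRST(b) = {b}, so it goes in M[F, t] for t ∈ {b}.
For F ::= e h: FIRST(e h) = {e}, so it goes in M[F, t] for t ∈ {e}.
For F ::= epsilon: FIRST(epsilon) = {epsilon}, so it goes in M[F, t] for t ∈ {}; since epsilon ∈ FIRST, also for every t ∈ FOLLOW(F) = {h}.
None of these place a production in M[F, $].

none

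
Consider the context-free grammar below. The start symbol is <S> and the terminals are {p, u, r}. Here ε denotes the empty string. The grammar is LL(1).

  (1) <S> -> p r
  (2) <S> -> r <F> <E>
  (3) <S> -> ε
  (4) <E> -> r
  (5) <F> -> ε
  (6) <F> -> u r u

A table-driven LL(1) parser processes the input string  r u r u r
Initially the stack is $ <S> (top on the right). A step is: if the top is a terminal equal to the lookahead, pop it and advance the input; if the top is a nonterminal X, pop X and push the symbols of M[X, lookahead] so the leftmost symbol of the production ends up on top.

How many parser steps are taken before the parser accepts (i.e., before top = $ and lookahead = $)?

     Stack        Input        Action
  1  $ <S>        r u r u r $  expand <S> -> r <F> <E>
  2  $ <E> <F> r  r u r u r $  match r
  3  $ <E> <F>    u r u r $    expand <F> -> u r u
  4  $ <E> u r u  u r u r $    match u
  5  $ <E> u r    r u r $      match r
  6  $ <E> u      u r $        match u
  7  $ <E>        r $          expand <E> -> r
  8  $ r          r $          match r
Accept reached after 8 steps.

8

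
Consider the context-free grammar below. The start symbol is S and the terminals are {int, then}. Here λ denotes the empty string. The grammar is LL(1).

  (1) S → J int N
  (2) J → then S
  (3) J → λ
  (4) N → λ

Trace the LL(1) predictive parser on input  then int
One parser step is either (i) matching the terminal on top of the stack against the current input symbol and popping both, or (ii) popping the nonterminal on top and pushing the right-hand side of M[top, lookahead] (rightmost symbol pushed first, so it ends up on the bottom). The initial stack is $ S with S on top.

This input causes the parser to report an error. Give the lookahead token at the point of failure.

$

     Stack            Input       Action
  1  $ S              then int $  expand S → J int N
  2  $ N int J        then int $  expand J → then S
  3  $ N int S then   then int $  match then
  4  $ N int S        int $       expand S → J int N
  5  $ N int N int J  int $       expand J → λ
  6  $ N int N int    int $       match int
  7  $ N int N        $           expand N → λ
  8  $ N int          $           error: top is terminal int but lookahead is $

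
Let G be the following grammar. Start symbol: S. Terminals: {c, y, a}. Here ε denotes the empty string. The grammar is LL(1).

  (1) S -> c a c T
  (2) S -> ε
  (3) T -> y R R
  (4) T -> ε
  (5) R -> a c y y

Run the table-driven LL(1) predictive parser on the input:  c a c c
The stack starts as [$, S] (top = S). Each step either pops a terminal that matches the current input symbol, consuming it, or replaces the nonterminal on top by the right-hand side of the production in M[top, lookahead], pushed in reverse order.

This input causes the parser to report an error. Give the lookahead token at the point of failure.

c

     Stack      Input      Action
  1  $ S        c a c c $  expand S -> c a c T
  2  $ T c a c  c a c c $  match c
  3  $ T c a    a c c $    match a
  4  $ T c      c c $      match c
  5  $ T        c $        error: M[T, c] is empty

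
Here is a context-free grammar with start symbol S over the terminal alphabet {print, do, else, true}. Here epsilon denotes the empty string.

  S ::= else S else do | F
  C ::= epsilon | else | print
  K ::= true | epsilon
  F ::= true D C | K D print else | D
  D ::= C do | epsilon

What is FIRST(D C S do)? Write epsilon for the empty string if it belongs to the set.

{do, else, print, true}

FIRST(C): from C::=epsilon we get {epsilon}; from C::=else we get {else}; from C::=print we get {print}. So FIRST(C) = {epsilon, else, print}.
FIRST(K): from K::=true we get {true}; from K::=epsilon we get {epsilon}. So FIRST(K) = {epsilon, true}.
FIRST(D): from D::=C do we get {do, else, print}; from D::=epsilon we get {epsilon}. So FIRST(D) = {epsilon, do, else, print}.
FIRST(F): from F::=true D C we get {true}; from F::=K D print else we get {do, else, print, true}; from F::=D we get {epsilon, do, else, print}. So FIRST(F) = {epsilon, do, else, print, true}.
FIRST(S): from S::=else S else do we get {else}; from S::=F we get {epsilon, do, else, print, true}. So FIRST(S) = {epsilon, do, else, print, true}.
FIRST(D C S do): take FIRST of each symbol in turn, carrying on past any symbol whose FIRST contains epsilon; result {do, else, print, true}.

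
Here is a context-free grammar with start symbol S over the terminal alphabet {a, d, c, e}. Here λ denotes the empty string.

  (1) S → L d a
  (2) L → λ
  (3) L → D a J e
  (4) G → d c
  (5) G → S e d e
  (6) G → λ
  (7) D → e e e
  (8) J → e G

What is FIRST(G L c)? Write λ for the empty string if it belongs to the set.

FIRST(D) = {e}
FIRST(J) = {e}
FIRST(L) = {λ, e}  (via D a J e)
FIRST(S) = {d, e}  (via L d a)
FIRST(G) = {λ, d, e}  (via S e d e)
FIRST(G L c): take FIRST of each symbol in turn, carrying on past any symbol whose FIRST contains λ; result {c, d, e}.

{c, d, e}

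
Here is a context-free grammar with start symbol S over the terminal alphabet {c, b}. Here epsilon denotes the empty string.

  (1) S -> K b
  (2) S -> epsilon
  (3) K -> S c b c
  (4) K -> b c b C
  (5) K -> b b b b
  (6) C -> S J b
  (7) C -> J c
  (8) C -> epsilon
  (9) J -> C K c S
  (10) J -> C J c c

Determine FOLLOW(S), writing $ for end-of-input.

{$, b, c}

FIRST(S): from S->K b we get {b, c}; from S->epsilon we get {epsilon}. So FIRST(S) = {epsilon, b, c}.
FIRST(K): from K->S c b c we get {b, c}; from K->b c b C we get {b}; from K->b b b b we get {b}. So FIRST(K) = {b, c}.
FIRST(C): from C->S J b we get {b, c}; from C->J c we get {b, c}; from C->epsilon we get {epsilon}. So FIRST(C) = {epsilon, b, c}.
FIRST(J): from J->C K c S we get {b, c}; from J->C J c c we get {b, c}. So FIRST(J) = {b, c}.
FOLLOW(S) includes $ since S is the start symbol.
FOLLOW(K): in S->K b, K is followed by b with FIRST {b}; in J->C K c S, K is followed by c S with FIRST {c}. Thus FOLLOW(K) = {b, c}.
FOLLOW(C): in K->b c b C, the suffix after C is empty, so FOLLOW(C) ⊇ FOLLOW(K) = {b, c}; in J->C K c S, C is followed by K c S with FIRST {b, c}; in J->C J c c, C is followed by J c c with FIRST {b, c}. Thus FOLLOW(C) = {b, c}.
FOLLOW(J): in C->S J b, J is followed by b with FIRST {b}; in C->J c, J is followed by c with FIRST {c}; in J->C J c c, J is followed by c c with FIRST {c}. Thus FOLLOW(J) = {b, c}.
FOLLOW(S): in K->S c b c, S is followed by c b c with FIRST {c}; in C->S J b, S is followed by J b with FIRST {b, c}; in J->C K c S, the suffix after S is empty, so FOLLOW(S) ⊇ FOLLOW(J) = {b, c}. Thus FOLLOW(S) = {$, b, c}.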